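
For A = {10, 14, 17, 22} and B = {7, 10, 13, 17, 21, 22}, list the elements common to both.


A ∩ B = elements in both A and B
A = {10, 14, 17, 22}
B = {7, 10, 13, 17, 21, 22}
A ∩ B = {10, 17, 22}

A ∩ B = {10, 17, 22}


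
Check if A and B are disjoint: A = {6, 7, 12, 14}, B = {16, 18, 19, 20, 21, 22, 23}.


Disjoint means A ∩ B = ∅.
A ∩ B = ∅
A ∩ B = ∅, so A and B are disjoint.

Yes, A and B are disjoint


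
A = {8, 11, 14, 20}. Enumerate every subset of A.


|A| = 4, so |P(A)| = 2^4 = 16
Enumerate subsets by cardinality (0 to 4):
∅, {8}, {11}, {14}, {20}, {8, 11}, {8, 14}, {8, 20}, {11, 14}, {11, 20}, {14, 20}, {8, 11, 14}, {8, 11, 20}, {8, 14, 20}, {11, 14, 20}, {8, 11, 14, 20}

P(A) has 16 subsets: ∅, {8}, {11}, {14}, {20}, {8, 11}, {8, 14}, {8, 20}, {11, 14}, {11, 20}, {14, 20}, {8, 11, 14}, {8, 11, 20}, {8, 14, 20}, {11, 14, 20}, {8, 11, 14, 20}


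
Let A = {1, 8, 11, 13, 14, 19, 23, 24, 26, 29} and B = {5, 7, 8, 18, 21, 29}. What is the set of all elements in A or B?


A ∪ B = all elements in A or B (or both)
A = {1, 8, 11, 13, 14, 19, 23, 24, 26, 29}
B = {5, 7, 8, 18, 21, 29}
A ∪ B = {1, 5, 7, 8, 11, 13, 14, 18, 19, 21, 23, 24, 26, 29}

A ∪ B = {1, 5, 7, 8, 11, 13, 14, 18, 19, 21, 23, 24, 26, 29}


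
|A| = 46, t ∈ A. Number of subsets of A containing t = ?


Subsets of A containing t correspond to subsets of A \ {t}, which has 45 elements.
Count = 2^(n-1) = 2^45
= 35184372088832

Number of subsets containing t = 35184372088832


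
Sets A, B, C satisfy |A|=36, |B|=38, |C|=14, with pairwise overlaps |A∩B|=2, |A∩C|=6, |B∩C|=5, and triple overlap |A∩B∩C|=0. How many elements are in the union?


|A∪B∪C| = |A|+|B|+|C| - |A∩B|-|A∩C|-|B∩C| + |A∩B∩C|
= 36+38+14 - 2-6-5 + 0
= 88 - 13 + 0
= 75

|A ∪ B ∪ C| = 75


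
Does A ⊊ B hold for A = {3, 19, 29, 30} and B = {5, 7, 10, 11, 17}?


A ⊂ B requires: A ⊆ B AND A ≠ B.
A ⊆ B? No
A ⊄ B, so A is not a proper subset.

No, A is not a proper subset of B


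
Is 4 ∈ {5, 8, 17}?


A = {5, 8, 17}
Checking if 4 is in A
4 is not in A → False

4 ∉ A


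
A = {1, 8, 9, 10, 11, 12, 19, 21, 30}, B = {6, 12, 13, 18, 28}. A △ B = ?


A △ B = (A \ B) ∪ (B \ A) = elements in exactly one of A or B
A \ B = {1, 8, 9, 10, 11, 19, 21, 30}
B \ A = {6, 13, 18, 28}
A △ B = {1, 6, 8, 9, 10, 11, 13, 18, 19, 21, 28, 30}

A △ B = {1, 6, 8, 9, 10, 11, 13, 18, 19, 21, 28, 30}


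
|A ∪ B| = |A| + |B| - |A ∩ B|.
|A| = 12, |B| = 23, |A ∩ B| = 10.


|A ∪ B| = |A| + |B| - |A ∩ B|
= 12 + 23 - 10
= 25

|A ∪ B| = 25


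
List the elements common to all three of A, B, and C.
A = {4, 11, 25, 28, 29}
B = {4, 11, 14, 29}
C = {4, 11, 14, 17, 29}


A ∩ B = {4, 11, 29}
(A ∩ B) ∩ C = {4, 11, 29}

A ∩ B ∩ C = {4, 11, 29}


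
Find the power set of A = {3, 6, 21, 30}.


|A| = 4, so |P(A)| = 2^4 = 16
Enumerate subsets by cardinality (0 to 4):
∅, {3}, {6}, {21}, {30}, {3, 6}, {3, 21}, {3, 30}, {6, 21}, {6, 30}, {21, 30}, {3, 6, 21}, {3, 6, 30}, {3, 21, 30}, {6, 21, 30}, {3, 6, 21, 30}

P(A) has 16 subsets: ∅, {3}, {6}, {21}, {30}, {3, 6}, {3, 21}, {3, 30}, {6, 21}, {6, 30}, {21, 30}, {3, 6, 21}, {3, 6, 30}, {3, 21, 30}, {6, 21, 30}, {3, 6, 21, 30}


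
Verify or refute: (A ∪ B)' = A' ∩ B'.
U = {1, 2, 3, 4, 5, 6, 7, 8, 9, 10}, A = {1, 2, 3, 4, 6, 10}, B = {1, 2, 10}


LHS: A ∪ B = {1, 2, 3, 4, 6, 10}
(A ∪ B)' = U \ (A ∪ B) = {5, 7, 8, 9}
A' = {5, 7, 8, 9}, B' = {3, 4, 5, 6, 7, 8, 9}
Claimed RHS: A' ∩ B' = {5, 7, 8, 9}
Identity is VALID: LHS = RHS = {5, 7, 8, 9} ✓

Identity is valid. (A ∪ B)' = A' ∩ B' = {5, 7, 8, 9}


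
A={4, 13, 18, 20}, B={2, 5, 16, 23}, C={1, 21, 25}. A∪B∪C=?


A ∪ B = {2, 4, 5, 13, 16, 18, 20, 23}
(A ∪ B) ∪ C = {1, 2, 4, 5, 13, 16, 18, 20, 21, 23, 25}

A ∪ B ∪ C = {1, 2, 4, 5, 13, 16, 18, 20, 21, 23, 25}


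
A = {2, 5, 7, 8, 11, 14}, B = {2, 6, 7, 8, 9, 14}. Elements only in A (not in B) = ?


A = {2, 5, 7, 8, 11, 14}
B = {2, 6, 7, 8, 9, 14}
Region: only in A (not in B)
Elements: {5, 11}

Elements only in A (not in B): {5, 11}


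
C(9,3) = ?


C(n,k) = n! / (k!(n-k)!)
C(9,3) = 9! / (3!6!)
= 84

C(9,3) = 84


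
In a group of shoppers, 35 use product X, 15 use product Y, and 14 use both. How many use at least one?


|A ∪ B| = |A| + |B| - |A ∩ B|
= 35 + 15 - 14
= 36

|A ∪ B| = 36


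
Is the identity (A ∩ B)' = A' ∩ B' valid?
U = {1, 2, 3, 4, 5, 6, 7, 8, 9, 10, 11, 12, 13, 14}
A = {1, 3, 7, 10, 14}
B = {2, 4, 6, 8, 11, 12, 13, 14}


LHS: A ∩ B = {14}
(A ∩ B)' = U \ (A ∩ B) = {1, 2, 3, 4, 5, 6, 7, 8, 9, 10, 11, 12, 13}
A' = {2, 4, 5, 6, 8, 9, 11, 12, 13}, B' = {1, 3, 5, 7, 9, 10}
Claimed RHS: A' ∩ B' = {5, 9}
Identity is INVALID: LHS = {1, 2, 3, 4, 5, 6, 7, 8, 9, 10, 11, 12, 13} but the RHS claimed here equals {5, 9}. The correct form is (A ∩ B)' = A' ∪ B'.

Identity is invalid: (A ∩ B)' = {1, 2, 3, 4, 5, 6, 7, 8, 9, 10, 11, 12, 13} but A' ∩ B' = {5, 9}. The correct De Morgan law is (A ∩ B)' = A' ∪ B'.


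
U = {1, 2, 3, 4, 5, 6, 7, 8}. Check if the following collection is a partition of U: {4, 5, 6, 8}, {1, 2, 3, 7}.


A partition requires: (1) non-empty parts, (2) pairwise disjoint, (3) union = U
Parts: {4, 5, 6, 8}, {1, 2, 3, 7}
Union of parts: {1, 2, 3, 4, 5, 6, 7, 8}
U = {1, 2, 3, 4, 5, 6, 7, 8}
All non-empty? True
Pairwise disjoint? True
Covers U? True

Yes, valid partition


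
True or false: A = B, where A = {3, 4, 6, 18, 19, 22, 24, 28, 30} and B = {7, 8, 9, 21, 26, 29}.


Two sets are equal iff they have exactly the same elements.
A = {3, 4, 6, 18, 19, 22, 24, 28, 30}
B = {7, 8, 9, 21, 26, 29}
Differences: {3, 4, 6, 7, 8, 9, 18, 19, 21, 22, 24, 26, 28, 29, 30}
A ≠ B

No, A ≠ B


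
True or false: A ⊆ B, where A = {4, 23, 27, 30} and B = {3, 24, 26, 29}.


A ⊆ B means every element of A is in B.
Elements in A not in B: {4, 23, 27, 30}
So A ⊄ B.

No, A ⊄ B


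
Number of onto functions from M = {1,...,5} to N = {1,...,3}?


n = |M| = 5, k = |N| = 3. Surjections via inclusion-exclusion:
S(n,k) = Σ(-1)^i × C(k,i) × (k-i)^n, i=0 to k
i=0: (-1)^0×C(3,0)×3^5 = 243
i=1: (-1)^1×C(3,1)×2^5 = -96
i=2: (-1)^2×C(3,2)×1^5 = 3
i=3: (-1)^3×C(3,3)×0^5 = 0
Total = 150

Number of surjections = 150


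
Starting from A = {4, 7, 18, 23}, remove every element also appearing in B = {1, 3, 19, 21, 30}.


A \ B = elements in A but not in B
A = {4, 7, 18, 23}
B = {1, 3, 19, 21, 30}
Remove from A any elements in B
A \ B = {4, 7, 18, 23}

A \ B = {4, 7, 18, 23}


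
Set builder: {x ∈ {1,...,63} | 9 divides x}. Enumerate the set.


Checking each candidate:
Condition: multiples of 9 in {1,...,63}
Result = {9, 18, 27, 36, 45, 54, 63}

{9, 18, 27, 36, 45, 54, 63}


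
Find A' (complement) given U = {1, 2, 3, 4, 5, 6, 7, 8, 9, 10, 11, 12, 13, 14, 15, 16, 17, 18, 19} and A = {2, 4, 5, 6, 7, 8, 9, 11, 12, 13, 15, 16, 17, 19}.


Aᶜ = U \ A = elements in U but not in A
U = {1, 2, 3, 4, 5, 6, 7, 8, 9, 10, 11, 12, 13, 14, 15, 16, 17, 18, 19}
A = {2, 4, 5, 6, 7, 8, 9, 11, 12, 13, 15, 16, 17, 19}
Aᶜ = {1, 3, 10, 14, 18}

Aᶜ = {1, 3, 10, 14, 18}


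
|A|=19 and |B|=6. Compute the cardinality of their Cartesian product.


|A × B| = |A| × |B|
= 19 × 6
= 114

|A × B| = 114


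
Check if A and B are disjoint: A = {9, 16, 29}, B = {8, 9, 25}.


Disjoint means A ∩ B = ∅.
A ∩ B = {9}
A ∩ B ≠ ∅, so A and B are NOT disjoint.

No, A and B are not disjoint (A ∩ B = {9})


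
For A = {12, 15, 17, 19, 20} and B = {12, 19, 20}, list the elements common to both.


A ∩ B = elements in both A and B
A = {12, 15, 17, 19, 20}
B = {12, 19, 20}
A ∩ B = {12, 19, 20}

A ∩ B = {12, 19, 20}


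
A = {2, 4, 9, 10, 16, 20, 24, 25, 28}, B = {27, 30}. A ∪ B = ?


A ∪ B = all elements in A or B (or both)
A = {2, 4, 9, 10, 16, 20, 24, 25, 28}
B = {27, 30}
A ∪ B = {2, 4, 9, 10, 16, 20, 24, 25, 27, 28, 30}

A ∪ B = {2, 4, 9, 10, 16, 20, 24, 25, 27, 28, 30}


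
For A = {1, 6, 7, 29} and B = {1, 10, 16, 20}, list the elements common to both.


A ∩ B = elements in both A and B
A = {1, 6, 7, 29}
B = {1, 10, 16, 20}
A ∩ B = {1}

A ∩ B = {1}


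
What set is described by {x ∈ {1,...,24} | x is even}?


Checking each candidate:
Condition: even numbers in {1,...,24}
Result = {2, 4, 6, 8, 10, 12, 14, 16, 18, 20, 22, 24}

{2, 4, 6, 8, 10, 12, 14, 16, 18, 20, 22, 24}


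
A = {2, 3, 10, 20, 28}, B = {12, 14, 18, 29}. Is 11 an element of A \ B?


A = {2, 3, 10, 20, 28}, B = {12, 14, 18, 29}
A \ B = elements in A but not in B
A \ B = {2, 3, 10, 20, 28}
Checking if 11 ∈ A \ B
11 is not in A \ B → False

11 ∉ A \ B


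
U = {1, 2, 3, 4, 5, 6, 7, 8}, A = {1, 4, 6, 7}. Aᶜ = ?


Aᶜ = U \ A = elements in U but not in A
U = {1, 2, 3, 4, 5, 6, 7, 8}
A = {1, 4, 6, 7}
Aᶜ = {2, 3, 5, 8}

Aᶜ = {2, 3, 5, 8}


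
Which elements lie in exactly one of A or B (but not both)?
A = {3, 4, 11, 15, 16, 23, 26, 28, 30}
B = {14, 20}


A △ B = (A \ B) ∪ (B \ A) = elements in exactly one of A or B
A \ B = {3, 4, 11, 15, 16, 23, 26, 28, 30}
B \ A = {14, 20}
A △ B = {3, 4, 11, 14, 15, 16, 20, 23, 26, 28, 30}

A △ B = {3, 4, 11, 14, 15, 16, 20, 23, 26, 28, 30}


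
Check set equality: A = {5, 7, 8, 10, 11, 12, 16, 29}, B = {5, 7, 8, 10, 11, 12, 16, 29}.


Two sets are equal iff they have exactly the same elements.
A = {5, 7, 8, 10, 11, 12, 16, 29}
B = {5, 7, 8, 10, 11, 12, 16, 29}
Same elements → A = B

Yes, A = B


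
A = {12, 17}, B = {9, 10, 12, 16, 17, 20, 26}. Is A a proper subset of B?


A ⊂ B requires: A ⊆ B AND A ≠ B.
A ⊆ B? Yes
A = B? No
A ⊂ B: Yes (A is a proper subset of B)

Yes, A ⊂ B


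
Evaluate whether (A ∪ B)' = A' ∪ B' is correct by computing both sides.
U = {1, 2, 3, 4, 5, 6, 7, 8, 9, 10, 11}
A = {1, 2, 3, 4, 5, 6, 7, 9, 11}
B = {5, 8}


LHS: A ∪ B = {1, 2, 3, 4, 5, 6, 7, 8, 9, 11}
(A ∪ B)' = U \ (A ∪ B) = {10}
A' = {8, 10}, B' = {1, 2, 3, 4, 6, 7, 9, 10, 11}
Claimed RHS: A' ∪ B' = {1, 2, 3, 4, 6, 7, 8, 9, 10, 11}
Identity is INVALID: LHS = {10} but the RHS claimed here equals {1, 2, 3, 4, 6, 7, 8, 9, 10, 11}. The correct form is (A ∪ B)' = A' ∩ B'.

Identity is invalid: (A ∪ B)' = {10} but A' ∪ B' = {1, 2, 3, 4, 6, 7, 8, 9, 10, 11}. The correct De Morgan law is (A ∪ B)' = A' ∩ B'.


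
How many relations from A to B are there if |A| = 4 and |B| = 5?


A relation from A to B is any subset of A × B.
|A × B| = 4 × 5 = 20
# relations = 2^|A × B| = 2^20 = 1048576

Number of relations = 1048576


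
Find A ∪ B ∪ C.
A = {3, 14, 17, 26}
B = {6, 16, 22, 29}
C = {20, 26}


A ∪ B = {3, 6, 14, 16, 17, 22, 26, 29}
(A ∪ B) ∪ C = {3, 6, 14, 16, 17, 20, 22, 26, 29}

A ∪ B ∪ C = {3, 6, 14, 16, 17, 20, 22, 26, 29}


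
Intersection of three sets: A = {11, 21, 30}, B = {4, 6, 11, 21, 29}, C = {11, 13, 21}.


A ∩ B = {11, 21}
(A ∩ B) ∩ C = {11, 21}

A ∩ B ∩ C = {11, 21}


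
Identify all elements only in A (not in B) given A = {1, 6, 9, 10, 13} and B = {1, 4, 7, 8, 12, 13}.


A = {1, 6, 9, 10, 13}
B = {1, 4, 7, 8, 12, 13}
Region: only in A (not in B)
Elements: {6, 9, 10}

Elements only in A (not in B): {6, 9, 10}


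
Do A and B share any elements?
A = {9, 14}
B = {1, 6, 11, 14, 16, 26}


Disjoint means A ∩ B = ∅.
A ∩ B = {14}
A ∩ B ≠ ∅, so A and B are NOT disjoint.

Yes — A and B share the element(s) of A ∩ B = {14}, so they are not disjoint


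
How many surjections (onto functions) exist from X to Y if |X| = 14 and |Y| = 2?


n = |X| = 14, k = |Y| = 2. Surjections via inclusion-exclusion:
S(n,k) = Σ(-1)^i × C(k,i) × (k-i)^n, i=0 to k
i=0: (-1)^0×C(2,0)×2^14 = 16384
i=1: (-1)^1×C(2,1)×1^14 = -2
i=2: (-1)^2×C(2,2)×0^14 = 0
Total = 16382

Number of surjections = 16382


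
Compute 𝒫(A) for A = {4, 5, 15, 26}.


|A| = 4, so |P(A)| = 2^4 = 16
Enumerate subsets by cardinality (0 to 4):
∅, {4}, {5}, {15}, {26}, {4, 5}, {4, 15}, {4, 26}, {5, 15}, {5, 26}, {15, 26}, {4, 5, 15}, {4, 5, 26}, {4, 15, 26}, {5, 15, 26}, {4, 5, 15, 26}

P(A) has 16 subsets: ∅, {4}, {5}, {15}, {26}, {4, 5}, {4, 15}, {4, 26}, {5, 15}, {5, 26}, {15, 26}, {4, 5, 15}, {4, 5, 26}, {4, 15, 26}, {5, 15, 26}, {4, 5, 15, 26}


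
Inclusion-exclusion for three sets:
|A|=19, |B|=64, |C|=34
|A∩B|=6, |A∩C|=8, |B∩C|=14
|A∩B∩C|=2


|A∪B∪C| = |A|+|B|+|C| - |A∩B|-|A∩C|-|B∩C| + |A∩B∩C|
= 19+64+34 - 6-8-14 + 2
= 117 - 28 + 2
= 91

|A ∪ B ∪ C| = 91


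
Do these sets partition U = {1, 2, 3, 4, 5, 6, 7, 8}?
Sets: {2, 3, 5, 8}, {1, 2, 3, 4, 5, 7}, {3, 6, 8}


A partition requires: (1) non-empty parts, (2) pairwise disjoint, (3) union = U
Parts: {2, 3, 5, 8}, {1, 2, 3, 4, 5, 7}, {3, 6, 8}
Union of parts: {1, 2, 3, 4, 5, 6, 7, 8}
U = {1, 2, 3, 4, 5, 6, 7, 8}
All non-empty? True
Pairwise disjoint? False
Covers U? True

No, not a valid partition


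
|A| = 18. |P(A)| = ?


Number of subsets = 2^n
= 2^18
= 262144

|P(A)| = 262144


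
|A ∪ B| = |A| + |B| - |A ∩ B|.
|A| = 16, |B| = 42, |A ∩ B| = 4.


|A ∪ B| = |A| + |B| - |A ∩ B|
= 16 + 42 - 4
= 54

|A ∪ B| = 54


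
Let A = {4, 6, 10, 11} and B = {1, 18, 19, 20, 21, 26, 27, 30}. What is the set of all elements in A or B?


A ∪ B = all elements in A or B (or both)
A = {4, 6, 10, 11}
B = {1, 18, 19, 20, 21, 26, 27, 30}
A ∪ B = {1, 4, 6, 10, 11, 18, 19, 20, 21, 26, 27, 30}

A ∪ B = {1, 4, 6, 10, 11, 18, 19, 20, 21, 26, 27, 30}


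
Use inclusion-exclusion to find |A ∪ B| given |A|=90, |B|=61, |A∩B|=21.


|A ∪ B| = |A| + |B| - |A ∩ B|
= 90 + 61 - 21
= 130

|A ∪ B| = 130


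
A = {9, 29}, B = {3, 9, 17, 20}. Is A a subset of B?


A ⊆ B means every element of A is in B.
Elements in A not in B: {29}
So A ⊄ B.

No, A ⊄ B


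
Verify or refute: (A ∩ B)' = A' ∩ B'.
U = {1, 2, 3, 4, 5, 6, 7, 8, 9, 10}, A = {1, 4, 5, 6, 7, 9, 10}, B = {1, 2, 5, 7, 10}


LHS: A ∩ B = {1, 5, 7, 10}
(A ∩ B)' = U \ (A ∩ B) = {2, 3, 4, 6, 8, 9}
A' = {2, 3, 8}, B' = {3, 4, 6, 8, 9}
Claimed RHS: A' ∩ B' = {3, 8}
Identity is INVALID: LHS = {2, 3, 4, 6, 8, 9} but the RHS claimed here equals {3, 8}. The correct form is (A ∩ B)' = A' ∪ B'.

Identity is invalid: (A ∩ B)' = {2, 3, 4, 6, 8, 9} but A' ∩ B' = {3, 8}. The correct De Morgan law is (A ∩ B)' = A' ∪ B'.


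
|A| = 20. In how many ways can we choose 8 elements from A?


C(n,k) = n! / (k!(n-k)!)
C(20,8) = 20! / (8!12!)
= 125970

C(20,8) = 125970


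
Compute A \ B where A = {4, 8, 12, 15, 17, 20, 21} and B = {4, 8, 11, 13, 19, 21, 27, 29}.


A \ B = elements in A but not in B
A = {4, 8, 12, 15, 17, 20, 21}
B = {4, 8, 11, 13, 19, 21, 27, 29}
Remove from A any elements in B
A \ B = {12, 15, 17, 20}

A \ B = {12, 15, 17, 20}


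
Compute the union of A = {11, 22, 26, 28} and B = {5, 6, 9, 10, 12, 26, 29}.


A ∪ B = all elements in A or B (or both)
A = {11, 22, 26, 28}
B = {5, 6, 9, 10, 12, 26, 29}
A ∪ B = {5, 6, 9, 10, 11, 12, 22, 26, 28, 29}

A ∪ B = {5, 6, 9, 10, 11, 12, 22, 26, 28, 29}


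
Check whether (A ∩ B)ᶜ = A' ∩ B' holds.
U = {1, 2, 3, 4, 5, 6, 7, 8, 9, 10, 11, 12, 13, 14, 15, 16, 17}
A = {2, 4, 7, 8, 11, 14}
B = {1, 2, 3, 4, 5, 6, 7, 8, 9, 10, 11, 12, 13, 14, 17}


LHS: A ∩ B = {2, 4, 7, 8, 11, 14}
(A ∩ B)' = U \ (A ∩ B) = {1, 3, 5, 6, 9, 10, 12, 13, 15, 16, 17}
A' = {1, 3, 5, 6, 9, 10, 12, 13, 15, 16, 17}, B' = {15, 16}
Claimed RHS: A' ∩ B' = {15, 16}
Identity is INVALID: LHS = {1, 3, 5, 6, 9, 10, 12, 13, 15, 16, 17} but the RHS claimed here equals {15, 16}. The correct form is (A ∩ B)' = A' ∪ B'.

Identity is invalid: (A ∩ B)' = {1, 3, 5, 6, 9, 10, 12, 13, 15, 16, 17} but A' ∩ B' = {15, 16}. The correct De Morgan law is (A ∩ B)' = A' ∪ B'.


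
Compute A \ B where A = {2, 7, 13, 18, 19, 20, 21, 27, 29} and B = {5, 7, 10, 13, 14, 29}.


A \ B = elements in A but not in B
A = {2, 7, 13, 18, 19, 20, 21, 27, 29}
B = {5, 7, 10, 13, 14, 29}
Remove from A any elements in B
A \ B = {2, 18, 19, 20, 21, 27}

A \ B = {2, 18, 19, 20, 21, 27}


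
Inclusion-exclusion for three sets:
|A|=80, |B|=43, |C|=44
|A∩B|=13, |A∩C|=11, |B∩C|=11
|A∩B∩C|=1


|A∪B∪C| = |A|+|B|+|C| - |A∩B|-|A∩C|-|B∩C| + |A∩B∩C|
= 80+43+44 - 13-11-11 + 1
= 167 - 35 + 1
= 133

|A ∪ B ∪ C| = 133


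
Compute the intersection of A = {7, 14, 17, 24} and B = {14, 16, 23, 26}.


A ∩ B = elements in both A and B
A = {7, 14, 17, 24}
B = {14, 16, 23, 26}
A ∩ B = {14}

A ∩ B = {14}


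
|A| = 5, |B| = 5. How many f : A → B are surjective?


n = |A| = 5, k = |B| = 5. Surjections via inclusion-exclusion:
S(n,k) = Σ(-1)^i × C(k,i) × (k-i)^n, i=0 to k
i=0: (-1)^0×C(5,0)×5^5 = 3125
i=1: (-1)^1×C(5,1)×4^5 = -5120
i=2: (-1)^2×C(5,2)×3^5 = 2430
i=3: (-1)^3×C(5,3)×2^5 = -320
i=4: (-1)^4×C(5,4)×1^5 = 5
i=5: (-1)^5×C(5,5)×0^5 = 0
Total = 120

Number of surjections = 120


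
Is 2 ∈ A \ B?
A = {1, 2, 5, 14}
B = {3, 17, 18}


A = {1, 2, 5, 14}, B = {3, 17, 18}
A \ B = elements in A but not in B
A \ B = {1, 2, 5, 14}
Checking if 2 ∈ A \ B
2 is in A \ B → True

2 ∈ A \ B


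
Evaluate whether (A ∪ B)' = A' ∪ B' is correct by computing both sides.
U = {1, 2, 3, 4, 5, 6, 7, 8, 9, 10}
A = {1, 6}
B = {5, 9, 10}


LHS: A ∪ B = {1, 5, 6, 9, 10}
(A ∪ B)' = U \ (A ∪ B) = {2, 3, 4, 7, 8}
A' = {2, 3, 4, 5, 7, 8, 9, 10}, B' = {1, 2, 3, 4, 6, 7, 8}
Claimed RHS: A' ∪ B' = {1, 2, 3, 4, 5, 6, 7, 8, 9, 10}
Identity is INVALID: LHS = {2, 3, 4, 7, 8} but the RHS claimed here equals {1, 2, 3, 4, 5, 6, 7, 8, 9, 10}. The correct form is (A ∪ B)' = A' ∩ B'.

Identity is invalid: (A ∪ B)' = {2, 3, 4, 7, 8} but A' ∪ B' = {1, 2, 3, 4, 5, 6, 7, 8, 9, 10}. The correct De Morgan law is (A ∪ B)' = A' ∩ B'.


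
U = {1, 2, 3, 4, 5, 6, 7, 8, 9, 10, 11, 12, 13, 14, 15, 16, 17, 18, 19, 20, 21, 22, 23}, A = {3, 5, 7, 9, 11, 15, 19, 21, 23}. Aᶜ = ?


Aᶜ = U \ A = elements in U but not in A
U = {1, 2, 3, 4, 5, 6, 7, 8, 9, 10, 11, 12, 13, 14, 15, 16, 17, 18, 19, 20, 21, 22, 23}
A = {3, 5, 7, 9, 11, 15, 19, 21, 23}
Aᶜ = {1, 2, 4, 6, 8, 10, 12, 13, 14, 16, 17, 18, 20, 22}

Aᶜ = {1, 2, 4, 6, 8, 10, 12, 13, 14, 16, 17, 18, 20, 22}


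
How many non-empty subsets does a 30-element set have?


Total subsets = 2^n = 2^30 = 1073741824
Non-empty subsets exclude the empty set: 2^n - 1
= 1073741824 - 1
= 1073741823

Number of non-empty subsets = 1073741823


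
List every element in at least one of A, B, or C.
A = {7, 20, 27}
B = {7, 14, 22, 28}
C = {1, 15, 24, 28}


A ∪ B = {7, 14, 20, 22, 27, 28}
(A ∪ B) ∪ C = {1, 7, 14, 15, 20, 22, 24, 27, 28}

A ∪ B ∪ C = {1, 7, 14, 15, 20, 22, 24, 27, 28}


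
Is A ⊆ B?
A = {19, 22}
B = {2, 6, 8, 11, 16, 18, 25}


A ⊆ B means every element of A is in B.
Elements in A not in B: {19, 22}
So A ⊄ B.

No, A ⊄ B


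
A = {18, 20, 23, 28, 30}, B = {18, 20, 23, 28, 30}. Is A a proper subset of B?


A ⊂ B requires: A ⊆ B AND A ≠ B.
A ⊆ B? Yes
A = B? Yes
A = B, so A is not a PROPER subset.

No, A is not a proper subset of B


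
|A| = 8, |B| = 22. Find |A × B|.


|A × B| = |A| × |B|
= 8 × 22
= 176

|A × B| = 176


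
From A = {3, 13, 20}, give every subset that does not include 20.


A subset of A that omits 20 is a subset of A \ {20}, so there are 2^(n-1) = 2^2 = 4 of them.
Subsets excluding 20: ∅, {3}, {13}, {3, 13}

Subsets excluding 20 (4 total): ∅, {3}, {13}, {3, 13}


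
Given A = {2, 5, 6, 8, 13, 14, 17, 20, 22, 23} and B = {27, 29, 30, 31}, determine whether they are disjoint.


Disjoint means A ∩ B = ∅.
A ∩ B = ∅
A ∩ B = ∅, so A and B are disjoint.

Yes, A and B are disjoint


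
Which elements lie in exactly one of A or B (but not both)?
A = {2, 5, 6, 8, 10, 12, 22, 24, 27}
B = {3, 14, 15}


A △ B = (A \ B) ∪ (B \ A) = elements in exactly one of A or B
A \ B = {2, 5, 6, 8, 10, 12, 22, 24, 27}
B \ A = {3, 14, 15}
A △ B = {2, 3, 5, 6, 8, 10, 12, 14, 15, 22, 24, 27}

A △ B = {2, 3, 5, 6, 8, 10, 12, 14, 15, 22, 24, 27}


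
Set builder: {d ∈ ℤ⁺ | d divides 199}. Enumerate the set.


Checking each candidate:
Condition: positive divisors of 199
Result = {1, 199}

{1, 199}


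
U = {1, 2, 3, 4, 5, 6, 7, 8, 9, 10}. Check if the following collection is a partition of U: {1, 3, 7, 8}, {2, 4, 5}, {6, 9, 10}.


A partition requires: (1) non-empty parts, (2) pairwise disjoint, (3) union = U
Parts: {1, 3, 7, 8}, {2, 4, 5}, {6, 9, 10}
Union of parts: {1, 2, 3, 4, 5, 6, 7, 8, 9, 10}
U = {1, 2, 3, 4, 5, 6, 7, 8, 9, 10}
All non-empty? True
Pairwise disjoint? True
Covers U? True

Yes, valid partition


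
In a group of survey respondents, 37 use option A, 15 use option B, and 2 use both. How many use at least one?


|A ∪ B| = |A| + |B| - |A ∩ B|
= 37 + 15 - 2
= 50

|A ∪ B| = 50


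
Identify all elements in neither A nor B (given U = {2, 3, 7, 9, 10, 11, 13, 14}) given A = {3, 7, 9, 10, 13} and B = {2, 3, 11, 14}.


A = {3, 7, 9, 10, 13}
B = {2, 3, 11, 14}
Region: in neither A nor B (given U = {2, 3, 7, 9, 10, 11, 13, 14})
Elements: ∅

Elements in neither A nor B (given U = {2, 3, 7, 9, 10, 11, 13, 14}): ∅


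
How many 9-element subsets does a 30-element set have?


C(n,k) = n! / (k!(n-k)!)
C(30,9) = 30! / (9!21!)
= 14307150

C(30,9) = 14307150


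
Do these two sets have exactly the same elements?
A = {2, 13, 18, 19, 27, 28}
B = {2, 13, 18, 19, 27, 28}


Two sets are equal iff they have exactly the same elements.
A = {2, 13, 18, 19, 27, 28}
B = {2, 13, 18, 19, 27, 28}
Same elements → A = B

Yes, A = B


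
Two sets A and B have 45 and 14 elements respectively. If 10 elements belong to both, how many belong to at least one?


|A ∪ B| = |A| + |B| - |A ∩ B|
= 45 + 14 - 10
= 49

|A ∪ B| = 49


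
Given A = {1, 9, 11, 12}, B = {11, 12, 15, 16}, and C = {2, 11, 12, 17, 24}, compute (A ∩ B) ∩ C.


A ∩ B = {11, 12}
(A ∩ B) ∩ C = {11, 12}

A ∩ B ∩ C = {11, 12}


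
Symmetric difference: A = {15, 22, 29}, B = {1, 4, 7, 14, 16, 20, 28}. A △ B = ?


A △ B = (A \ B) ∪ (B \ A) = elements in exactly one of A or B
A \ B = {15, 22, 29}
B \ A = {1, 4, 7, 14, 16, 20, 28}
A △ B = {1, 4, 7, 14, 15, 16, 20, 22, 28, 29}

A △ B = {1, 4, 7, 14, 15, 16, 20, 22, 28, 29}


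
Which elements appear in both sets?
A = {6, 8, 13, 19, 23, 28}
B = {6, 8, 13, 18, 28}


A ∩ B = elements in both A and B
A = {6, 8, 13, 19, 23, 28}
B = {6, 8, 13, 18, 28}
A ∩ B = {6, 8, 13, 28}

A ∩ B = {6, 8, 13, 28}


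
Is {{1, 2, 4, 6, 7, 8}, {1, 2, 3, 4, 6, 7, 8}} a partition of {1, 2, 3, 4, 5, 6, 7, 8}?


A partition requires: (1) non-empty parts, (2) pairwise disjoint, (3) union = U
Parts: {1, 2, 4, 6, 7, 8}, {1, 2, 3, 4, 6, 7, 8}
Union of parts: {1, 2, 3, 4, 6, 7, 8}
U = {1, 2, 3, 4, 5, 6, 7, 8}
All non-empty? True
Pairwise disjoint? False
Covers U? False

No, not a valid partition


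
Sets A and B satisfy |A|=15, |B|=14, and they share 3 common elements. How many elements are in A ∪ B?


|A ∪ B| = |A| + |B| - |A ∩ B|
= 15 + 14 - 3
= 26

|A ∪ B| = 26


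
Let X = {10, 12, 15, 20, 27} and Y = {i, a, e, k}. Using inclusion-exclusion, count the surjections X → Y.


n = |X| = 5, k = |Y| = 4. Surjections via inclusion-exclusion:
S(n,k) = Σ(-1)^i × C(k,i) × (k-i)^n, i=0 to k
i=0: (-1)^0×C(4,0)×4^5 = 1024
i=1: (-1)^1×C(4,1)×3^5 = -972
i=2: (-1)^2×C(4,2)×2^5 = 192
i=3: (-1)^3×C(4,3)×1^5 = -4
i=4: (-1)^4×C(4,4)×0^5 = 0
Total = 240

Number of surjections = 240


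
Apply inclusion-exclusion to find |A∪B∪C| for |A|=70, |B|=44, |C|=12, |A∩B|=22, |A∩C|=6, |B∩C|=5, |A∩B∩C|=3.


|A∪B∪C| = |A|+|B|+|C| - |A∩B|-|A∩C|-|B∩C| + |A∩B∩C|
= 70+44+12 - 22-6-5 + 3
= 126 - 33 + 3
= 96

|A ∪ B ∪ C| = 96


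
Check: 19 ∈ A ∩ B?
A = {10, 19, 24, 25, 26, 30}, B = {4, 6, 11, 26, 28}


A = {10, 19, 24, 25, 26, 30}, B = {4, 6, 11, 26, 28}
A ∩ B = elements in both A and B
A ∩ B = {26}
Checking if 19 ∈ A ∩ B
19 is not in A ∩ B → False

19 ∉ A ∩ B


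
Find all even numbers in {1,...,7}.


Checking each candidate:
Condition: even numbers in {1,...,7}
Result = {2, 4, 6}

{2, 4, 6}


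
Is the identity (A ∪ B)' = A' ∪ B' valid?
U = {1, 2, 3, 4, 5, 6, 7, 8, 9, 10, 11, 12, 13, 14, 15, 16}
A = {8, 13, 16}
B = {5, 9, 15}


LHS: A ∪ B = {5, 8, 9, 13, 15, 16}
(A ∪ B)' = U \ (A ∪ B) = {1, 2, 3, 4, 6, 7, 10, 11, 12, 14}
A' = {1, 2, 3, 4, 5, 6, 7, 9, 10, 11, 12, 14, 15}, B' = {1, 2, 3, 4, 6, 7, 8, 10, 11, 12, 13, 14, 16}
Claimed RHS: A' ∪ B' = {1, 2, 3, 4, 5, 6, 7, 8, 9, 10, 11, 12, 13, 14, 15, 16}
Identity is INVALID: LHS = {1, 2, 3, 4, 6, 7, 10, 11, 12, 14} but the RHS claimed here equals {1, 2, 3, 4, 5, 6, 7, 8, 9, 10, 11, 12, 13, 14, 15, 16}. The correct form is (A ∪ B)' = A' ∩ B'.

Identity is invalid: (A ∪ B)' = {1, 2, 3, 4, 6, 7, 10, 11, 12, 14} but A' ∪ B' = {1, 2, 3, 4, 5, 6, 7, 8, 9, 10, 11, 12, 13, 14, 15, 16}. The correct De Morgan law is (A ∪ B)' = A' ∩ B'.


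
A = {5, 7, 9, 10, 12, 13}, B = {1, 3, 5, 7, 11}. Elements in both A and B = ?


A = {5, 7, 9, 10, 12, 13}
B = {1, 3, 5, 7, 11}
Region: in both A and B
Elements: {5, 7}

Elements in both A and B: {5, 7}


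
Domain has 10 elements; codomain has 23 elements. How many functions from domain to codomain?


Each of |A| = 10 inputs maps to any of |B| = 23 outputs.
# functions = |B|^|A| = 23^10
= 41426511213649

Number of functions = 41426511213649


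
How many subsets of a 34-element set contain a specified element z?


Subsets of A containing z correspond to subsets of A \ {z}, which has 33 elements.
Count = 2^(n-1) = 2^33
= 8589934592

Number of subsets containing z = 8589934592


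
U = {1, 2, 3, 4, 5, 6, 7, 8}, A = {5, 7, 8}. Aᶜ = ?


Aᶜ = U \ A = elements in U but not in A
U = {1, 2, 3, 4, 5, 6, 7, 8}
A = {5, 7, 8}
Aᶜ = {1, 2, 3, 4, 6}

Aᶜ = {1, 2, 3, 4, 6}


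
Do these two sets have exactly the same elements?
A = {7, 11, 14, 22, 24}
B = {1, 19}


Two sets are equal iff they have exactly the same elements.
A = {7, 11, 14, 22, 24}
B = {1, 19}
Differences: {1, 7, 11, 14, 19, 22, 24}
A ≠ B

No, A ≠ B


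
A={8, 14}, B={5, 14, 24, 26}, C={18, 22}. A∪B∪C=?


A ∪ B = {5, 8, 14, 24, 26}
(A ∪ B) ∪ C = {5, 8, 14, 18, 22, 24, 26}

A ∪ B ∪ C = {5, 8, 14, 18, 22, 24, 26}


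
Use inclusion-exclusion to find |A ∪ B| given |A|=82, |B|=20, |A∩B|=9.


|A ∪ B| = |A| + |B| - |A ∩ B|
= 82 + 20 - 9
= 93

|A ∪ B| = 93


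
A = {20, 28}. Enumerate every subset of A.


|A| = 2, so |P(A)| = 2^2 = 4
Enumerate subsets by cardinality (0 to 2):
∅, {20}, {28}, {20, 28}

P(A) has 4 subsets: ∅, {20}, {28}, {20, 28}


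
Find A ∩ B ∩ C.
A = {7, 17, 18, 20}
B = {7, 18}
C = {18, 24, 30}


A ∩ B = {7, 18}
(A ∩ B) ∩ C = {18}

A ∩ B ∩ C = {18}


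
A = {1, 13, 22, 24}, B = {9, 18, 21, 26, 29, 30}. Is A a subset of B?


A ⊆ B means every element of A is in B.
Elements in A not in B: {1, 13, 22, 24}
So A ⊄ B.

No, A ⊄ B


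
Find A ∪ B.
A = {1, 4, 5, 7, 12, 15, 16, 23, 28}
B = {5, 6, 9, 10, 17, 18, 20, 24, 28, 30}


A ∪ B = all elements in A or B (or both)
A = {1, 4, 5, 7, 12, 15, 16, 23, 28}
B = {5, 6, 9, 10, 17, 18, 20, 24, 28, 30}
A ∪ B = {1, 4, 5, 6, 7, 9, 10, 12, 15, 16, 17, 18, 20, 23, 24, 28, 30}

A ∪ B = {1, 4, 5, 6, 7, 9, 10, 12, 15, 16, 17, 18, 20, 23, 24, 28, 30}


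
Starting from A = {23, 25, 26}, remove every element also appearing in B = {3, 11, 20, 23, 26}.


A \ B = elements in A but not in B
A = {23, 25, 26}
B = {3, 11, 20, 23, 26}
Remove from A any elements in B
A \ B = {25}

A \ B = {25}


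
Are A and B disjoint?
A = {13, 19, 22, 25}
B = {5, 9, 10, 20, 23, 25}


Disjoint means A ∩ B = ∅.
A ∩ B = {25}
A ∩ B ≠ ∅, so A and B are NOT disjoint.

No, A and B are not disjoint (A ∩ B = {25})


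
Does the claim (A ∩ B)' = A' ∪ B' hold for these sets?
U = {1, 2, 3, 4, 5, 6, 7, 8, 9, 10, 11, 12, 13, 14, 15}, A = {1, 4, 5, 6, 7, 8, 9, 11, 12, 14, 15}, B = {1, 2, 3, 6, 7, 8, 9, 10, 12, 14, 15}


LHS: A ∩ B = {1, 6, 7, 8, 9, 12, 14, 15}
(A ∩ B)' = U \ (A ∩ B) = {2, 3, 4, 5, 10, 11, 13}
A' = {2, 3, 10, 13}, B' = {4, 5, 11, 13}
Claimed RHS: A' ∪ B' = {2, 3, 4, 5, 10, 11, 13}
Identity is VALID: LHS = RHS = {2, 3, 4, 5, 10, 11, 13} ✓

Identity is valid. (A ∩ B)' = A' ∪ B' = {2, 3, 4, 5, 10, 11, 13}


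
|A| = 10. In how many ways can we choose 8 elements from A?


C(n,k) = n! / (k!(n-k)!)
C(10,8) = 10! / (8!2!)
= 45

C(10,8) = 45


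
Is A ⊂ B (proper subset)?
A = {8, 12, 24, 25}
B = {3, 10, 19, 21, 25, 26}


A ⊂ B requires: A ⊆ B AND A ≠ B.
A ⊆ B? No
A ⊄ B, so A is not a proper subset.

No, A is not a proper subset of B


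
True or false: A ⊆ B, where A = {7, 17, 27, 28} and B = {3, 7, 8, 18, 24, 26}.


A ⊆ B means every element of A is in B.
Elements in A not in B: {17, 27, 28}
So A ⊄ B.

No, A ⊄ B


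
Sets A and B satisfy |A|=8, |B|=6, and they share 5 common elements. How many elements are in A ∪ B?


|A ∪ B| = |A| + |B| - |A ∩ B|
= 8 + 6 - 5
= 9

|A ∪ B| = 9


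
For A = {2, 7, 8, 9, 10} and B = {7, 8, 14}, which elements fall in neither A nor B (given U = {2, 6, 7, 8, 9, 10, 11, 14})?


A = {2, 7, 8, 9, 10}
B = {7, 8, 14}
Region: in neither A nor B (given U = {2, 6, 7, 8, 9, 10, 11, 14})
Elements: {6, 11}

Elements in neither A nor B (given U = {2, 6, 7, 8, 9, 10, 11, 14}): {6, 11}


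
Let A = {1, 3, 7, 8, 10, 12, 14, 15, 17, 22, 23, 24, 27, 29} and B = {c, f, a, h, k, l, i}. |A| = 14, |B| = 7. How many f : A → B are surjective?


n = |A| = 14, k = |B| = 7. Surjections via inclusion-exclusion:
S(n,k) = Σ(-1)^i × C(k,i) × (k-i)^n, i=0 to k
i=0: (-1)^0×C(7,0)×7^14 = 678223072849
i=1: (-1)^1×C(7,1)×6^14 = -548549148672
i=2: (-1)^2×C(7,2)×5^14 = 128173828125
i=3: (-1)^3×C(7,3)×4^14 = -9395240960
i=4: (-1)^4×C(7,4)×3^14 = 167403915
i=5: (-1)^5×C(7,5)×2^14 = -344064
i=6: (-1)^6×C(7,6)×1^14 = 7
i=7: (-1)^7×C(7,7)×0^14 = 0
Total = 248619571200

Number of surjections = 248619571200


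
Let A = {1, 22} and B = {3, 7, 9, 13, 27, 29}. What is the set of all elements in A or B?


A ∪ B = all elements in A or B (or both)
A = {1, 22}
B = {3, 7, 9, 13, 27, 29}
A ∪ B = {1, 3, 7, 9, 13, 22, 27, 29}

A ∪ B = {1, 3, 7, 9, 13, 22, 27, 29}


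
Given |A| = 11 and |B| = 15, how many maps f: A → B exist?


Each of |A| = 11 inputs maps to any of |B| = 15 outputs.
# functions = |B|^|A| = 15^11
= 8649755859375

Number of functions = 8649755859375


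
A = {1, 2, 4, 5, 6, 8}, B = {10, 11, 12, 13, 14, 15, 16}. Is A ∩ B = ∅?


Disjoint means A ∩ B = ∅.
A ∩ B = ∅
A ∩ B = ∅, so A and B are disjoint.

Yes, A and B are disjoint


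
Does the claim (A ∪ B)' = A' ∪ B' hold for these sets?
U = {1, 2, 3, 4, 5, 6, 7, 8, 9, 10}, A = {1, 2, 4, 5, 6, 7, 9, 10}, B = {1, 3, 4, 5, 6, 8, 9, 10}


LHS: A ∪ B = {1, 2, 3, 4, 5, 6, 7, 8, 9, 10}
(A ∪ B)' = U \ (A ∪ B) = ∅
A' = {3, 8}, B' = {2, 7}
Claimed RHS: A' ∪ B' = {2, 3, 7, 8}
Identity is INVALID: LHS = ∅ but the RHS claimed here equals {2, 3, 7, 8}. The correct form is (A ∪ B)' = A' ∩ B'.

Identity is invalid: (A ∪ B)' = ∅ but A' ∪ B' = {2, 3, 7, 8}. The correct De Morgan law is (A ∪ B)' = A' ∩ B'.


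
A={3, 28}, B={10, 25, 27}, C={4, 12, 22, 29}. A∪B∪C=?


A ∪ B = {3, 10, 25, 27, 28}
(A ∪ B) ∪ C = {3, 4, 10, 12, 22, 25, 27, 28, 29}

A ∪ B ∪ C = {3, 4, 10, 12, 22, 25, 27, 28, 29}


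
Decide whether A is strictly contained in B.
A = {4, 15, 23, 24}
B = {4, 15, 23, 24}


A ⊂ B requires: A ⊆ B AND A ≠ B.
A ⊆ B? Yes
A = B? Yes
A = B, so A is not a PROPER subset.

No, A is not a proper subset of B


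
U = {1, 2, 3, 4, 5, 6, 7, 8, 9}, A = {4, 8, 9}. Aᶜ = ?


Aᶜ = U \ A = elements in U but not in A
U = {1, 2, 3, 4, 5, 6, 7, 8, 9}
A = {4, 8, 9}
Aᶜ = {1, 2, 3, 5, 6, 7}

Aᶜ = {1, 2, 3, 5, 6, 7}


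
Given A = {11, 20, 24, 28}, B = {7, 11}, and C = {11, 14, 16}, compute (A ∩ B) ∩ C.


A ∩ B = {11}
(A ∩ B) ∩ C = {11}

A ∩ B ∩ C = {11}


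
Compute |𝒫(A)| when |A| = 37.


Number of subsets = 2^n
= 2^37
= 137438953472

|P(A)| = 137438953472


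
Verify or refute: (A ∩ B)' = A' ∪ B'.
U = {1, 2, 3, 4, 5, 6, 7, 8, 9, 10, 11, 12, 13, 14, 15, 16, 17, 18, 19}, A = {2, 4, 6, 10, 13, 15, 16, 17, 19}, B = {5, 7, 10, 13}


LHS: A ∩ B = {10, 13}
(A ∩ B)' = U \ (A ∩ B) = {1, 2, 3, 4, 5, 6, 7, 8, 9, 11, 12, 14, 15, 16, 17, 18, 19}
A' = {1, 3, 5, 7, 8, 9, 11, 12, 14, 18}, B' = {1, 2, 3, 4, 6, 8, 9, 11, 12, 14, 15, 16, 17, 18, 19}
Claimed RHS: A' ∪ B' = {1, 2, 3, 4, 5, 6, 7, 8, 9, 11, 12, 14, 15, 16, 17, 18, 19}
Identity is VALID: LHS = RHS = {1, 2, 3, 4, 5, 6, 7, 8, 9, 11, 12, 14, 15, 16, 17, 18, 19} ✓

Identity is valid. (A ∩ B)' = A' ∪ B' = {1, 2, 3, 4, 5, 6, 7, 8, 9, 11, 12, 14, 15, 16, 17, 18, 19}


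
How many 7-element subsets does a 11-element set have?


C(n,k) = n! / (k!(n-k)!)
C(11,7) = 11! / (7!4!)
= 330

C(11,7) = 330


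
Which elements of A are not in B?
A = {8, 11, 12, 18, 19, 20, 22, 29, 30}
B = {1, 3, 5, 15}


A \ B = elements in A but not in B
A = {8, 11, 12, 18, 19, 20, 22, 29, 30}
B = {1, 3, 5, 15}
Remove from A any elements in B
A \ B = {8, 11, 12, 18, 19, 20, 22, 29, 30}

A \ B = {8, 11, 12, 18, 19, 20, 22, 29, 30}


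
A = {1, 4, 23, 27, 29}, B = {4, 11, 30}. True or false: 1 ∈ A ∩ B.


A = {1, 4, 23, 27, 29}, B = {4, 11, 30}
A ∩ B = elements in both A and B
A ∩ B = {4}
Checking if 1 ∈ A ∩ B
1 is not in A ∩ B → False

1 ∉ A ∩ B


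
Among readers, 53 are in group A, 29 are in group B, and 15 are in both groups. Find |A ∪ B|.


|A ∪ B| = |A| + |B| - |A ∩ B|
= 53 + 29 - 15
= 67

|A ∪ B| = 67


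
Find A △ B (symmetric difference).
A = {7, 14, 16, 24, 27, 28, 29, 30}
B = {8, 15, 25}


A △ B = (A \ B) ∪ (B \ A) = elements in exactly one of A or B
A \ B = {7, 14, 16, 24, 27, 28, 29, 30}
B \ A = {8, 15, 25}
A △ B = {7, 8, 14, 15, 16, 24, 25, 27, 28, 29, 30}

A △ B = {7, 8, 14, 15, 16, 24, 25, 27, 28, 29, 30}


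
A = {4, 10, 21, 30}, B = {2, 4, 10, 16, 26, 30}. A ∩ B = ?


A ∩ B = elements in both A and B
A = {4, 10, 21, 30}
B = {2, 4, 10, 16, 26, 30}
A ∩ B = {4, 10, 30}

A ∩ B = {4, 10, 30}


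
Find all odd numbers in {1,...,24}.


Checking each candidate:
Condition: odd numbers in {1,...,24}
Result = {1, 3, 5, 7, 9, 11, 13, 15, 17, 19, 21, 23}

{1, 3, 5, 7, 9, 11, 13, 15, 17, 19, 21, 23}


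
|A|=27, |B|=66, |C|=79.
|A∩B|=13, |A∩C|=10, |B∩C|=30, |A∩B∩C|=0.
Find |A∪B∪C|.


|A∪B∪C| = |A|+|B|+|C| - |A∩B|-|A∩C|-|B∩C| + |A∩B∩C|
= 27+66+79 - 13-10-30 + 0
= 172 - 53 + 0
= 119

|A ∪ B ∪ C| = 119


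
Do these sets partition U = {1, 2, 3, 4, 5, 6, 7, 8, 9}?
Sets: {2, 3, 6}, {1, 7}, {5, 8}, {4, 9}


A partition requires: (1) non-empty parts, (2) pairwise disjoint, (3) union = U
Parts: {2, 3, 6}, {1, 7}, {5, 8}, {4, 9}
Union of parts: {1, 2, 3, 4, 5, 6, 7, 8, 9}
U = {1, 2, 3, 4, 5, 6, 7, 8, 9}
All non-empty? True
Pairwise disjoint? True
Covers U? True

Yes, valid partition


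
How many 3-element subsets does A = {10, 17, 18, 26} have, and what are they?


|A| = 4, so A has C(4,3) = 4 subsets of size 3.
Enumerate by choosing 3 elements from A at a time:
{10, 17, 18}, {10, 17, 26}, {10, 18, 26}, {17, 18, 26}

3-element subsets (4 total): {10, 17, 18}, {10, 17, 26}, {10, 18, 26}, {17, 18, 26}


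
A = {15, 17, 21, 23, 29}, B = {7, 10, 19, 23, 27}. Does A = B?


Two sets are equal iff they have exactly the same elements.
A = {15, 17, 21, 23, 29}
B = {7, 10, 19, 23, 27}
Differences: {7, 10, 15, 17, 19, 21, 27, 29}
A ≠ B

No, A ≠ B


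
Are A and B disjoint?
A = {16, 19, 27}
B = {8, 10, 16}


Disjoint means A ∩ B = ∅.
A ∩ B = {16}
A ∩ B ≠ ∅, so A and B are NOT disjoint.

No, A and B are not disjoint (A ∩ B = {16})


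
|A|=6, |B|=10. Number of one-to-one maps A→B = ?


An injection sends each of |A| = 6 inputs to a distinct output in B.
# injections = |B|·(|B|-1)·…·(|B|-|A|+1) = 10! / (10 - 6)!
= 10 × 9 × 8 × 7 × 6 × 5
= 151200

Number of injections = 151200


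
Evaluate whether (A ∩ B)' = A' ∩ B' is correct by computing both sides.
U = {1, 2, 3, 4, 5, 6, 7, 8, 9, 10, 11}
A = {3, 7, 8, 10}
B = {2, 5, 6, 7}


LHS: A ∩ B = {7}
(A ∩ B)' = U \ (A ∩ B) = {1, 2, 3, 4, 5, 6, 8, 9, 10, 11}
A' = {1, 2, 4, 5, 6, 9, 11}, B' = {1, 3, 4, 8, 9, 10, 11}
Claimed RHS: A' ∩ B' = {1, 4, 9, 11}
Identity is INVALID: LHS = {1, 2, 3, 4, 5, 6, 8, 9, 10, 11} but the RHS claimed here equals {1, 4, 9, 11}. The correct form is (A ∩ B)' = A' ∪ B'.

Identity is invalid: (A ∩ B)' = {1, 2, 3, 4, 5, 6, 8, 9, 10, 11} but A' ∩ B' = {1, 4, 9, 11}. The correct De Morgan law is (A ∩ B)' = A' ∪ B'.


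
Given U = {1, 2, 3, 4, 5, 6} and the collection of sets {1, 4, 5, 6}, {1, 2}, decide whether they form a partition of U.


A partition requires: (1) non-empty parts, (2) pairwise disjoint, (3) union = U
Parts: {1, 4, 5, 6}, {1, 2}
Union of parts: {1, 2, 4, 5, 6}
U = {1, 2, 3, 4, 5, 6}
All non-empty? True
Pairwise disjoint? False
Covers U? False

No, not a valid partition


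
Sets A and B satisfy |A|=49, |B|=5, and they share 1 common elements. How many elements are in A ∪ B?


|A ∪ B| = |A| + |B| - |A ∩ B|
= 49 + 5 - 1
= 53

|A ∪ B| = 53


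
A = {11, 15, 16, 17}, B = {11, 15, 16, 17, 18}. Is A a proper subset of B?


A ⊂ B requires: A ⊆ B AND A ≠ B.
A ⊆ B? Yes
A = B? No
A ⊂ B: Yes (A is a proper subset of B)

Yes, A ⊂ B


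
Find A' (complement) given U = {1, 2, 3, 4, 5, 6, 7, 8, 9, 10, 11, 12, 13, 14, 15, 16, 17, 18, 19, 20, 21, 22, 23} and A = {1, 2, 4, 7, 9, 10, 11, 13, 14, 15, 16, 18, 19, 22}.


Aᶜ = U \ A = elements in U but not in A
U = {1, 2, 3, 4, 5, 6, 7, 8, 9, 10, 11, 12, 13, 14, 15, 16, 17, 18, 19, 20, 21, 22, 23}
A = {1, 2, 4, 7, 9, 10, 11, 13, 14, 15, 16, 18, 19, 22}
Aᶜ = {3, 5, 6, 8, 12, 17, 20, 21, 23}

Aᶜ = {3, 5, 6, 8, 12, 17, 20, 21, 23}


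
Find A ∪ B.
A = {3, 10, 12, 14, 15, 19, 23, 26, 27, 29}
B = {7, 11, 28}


A ∪ B = all elements in A or B (or both)
A = {3, 10, 12, 14, 15, 19, 23, 26, 27, 29}
B = {7, 11, 28}
A ∪ B = {3, 7, 10, 11, 12, 14, 15, 19, 23, 26, 27, 28, 29}

A ∪ B = {3, 7, 10, 11, 12, 14, 15, 19, 23, 26, 27, 28, 29}


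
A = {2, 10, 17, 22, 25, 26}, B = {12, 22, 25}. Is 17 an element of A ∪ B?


A = {2, 10, 17, 22, 25, 26}, B = {12, 22, 25}
A ∪ B = all elements in A or B
A ∪ B = {2, 10, 12, 17, 22, 25, 26}
Checking if 17 ∈ A ∪ B
17 is in A ∪ B → True

17 ∈ A ∪ B


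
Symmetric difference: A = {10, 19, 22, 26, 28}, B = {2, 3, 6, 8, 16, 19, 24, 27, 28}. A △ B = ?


A △ B = (A \ B) ∪ (B \ A) = elements in exactly one of A or B
A \ B = {10, 22, 26}
B \ A = {2, 3, 6, 8, 16, 24, 27}
A △ B = {2, 3, 6, 8, 10, 16, 22, 24, 26, 27}

A △ B = {2, 3, 6, 8, 10, 16, 22, 24, 26, 27}


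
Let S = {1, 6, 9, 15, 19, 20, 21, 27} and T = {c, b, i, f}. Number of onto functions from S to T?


n = |S| = 8, k = |T| = 4. Surjections via inclusion-exclusion:
S(n,k) = Σ(-1)^i × C(k,i) × (k-i)^n, i=0 to k
i=0: (-1)^0×C(4,0)×4^8 = 65536
i=1: (-1)^1×C(4,1)×3^8 = -26244
i=2: (-1)^2×C(4,2)×2^8 = 1536
i=3: (-1)^3×C(4,3)×1^8 = -4
i=4: (-1)^4×C(4,4)×0^8 = 0
Total = 40824

Number of surjections = 40824


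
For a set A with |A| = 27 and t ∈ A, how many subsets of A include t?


Subsets of A containing t correspond to subsets of A \ {t}, which has 26 elements.
Count = 2^(n-1) = 2^26
= 67108864

Number of subsets containing t = 67108864


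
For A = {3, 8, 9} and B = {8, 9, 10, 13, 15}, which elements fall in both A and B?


A = {3, 8, 9}
B = {8, 9, 10, 13, 15}
Region: in both A and B
Elements: {8, 9}

Elements in both A and B: {8, 9}
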